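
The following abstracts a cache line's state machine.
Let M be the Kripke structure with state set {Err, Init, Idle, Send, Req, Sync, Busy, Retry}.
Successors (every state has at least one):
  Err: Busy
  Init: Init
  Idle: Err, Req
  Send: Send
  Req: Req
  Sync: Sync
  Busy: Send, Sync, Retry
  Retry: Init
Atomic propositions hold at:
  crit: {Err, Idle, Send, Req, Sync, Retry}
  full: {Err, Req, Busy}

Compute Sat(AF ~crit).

{Err, Init, Busy, Retry}

Sat(~crit) = {Init, Busy}
AF ~crit: least fixpoint, start Z0 = {Init, Busy}, add states with every successor in Z. Z1 = {Err, Init, Busy, Retry}; fixed.
Sat(AF ~crit) = {Err, Init, Busy, Retry}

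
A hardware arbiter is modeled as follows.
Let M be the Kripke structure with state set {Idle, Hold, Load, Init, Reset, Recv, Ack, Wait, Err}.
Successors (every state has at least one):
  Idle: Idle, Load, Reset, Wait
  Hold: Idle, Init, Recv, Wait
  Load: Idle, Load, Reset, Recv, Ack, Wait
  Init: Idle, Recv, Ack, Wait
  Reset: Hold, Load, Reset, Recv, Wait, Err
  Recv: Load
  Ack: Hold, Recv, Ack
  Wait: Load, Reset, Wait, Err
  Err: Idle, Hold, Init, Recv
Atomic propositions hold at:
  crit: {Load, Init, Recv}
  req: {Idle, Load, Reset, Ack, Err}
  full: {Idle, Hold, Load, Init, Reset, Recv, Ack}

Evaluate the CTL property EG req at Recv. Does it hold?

No

EG req: greatest fixpoint, start Z0 = {Idle, Load, Reset, Ack, Err}, keep only states in Sat with some successor in Z. Already a fixed point.
Sat(EG req) = {Idle, Load, Reset, Ack, Err}
Recv ∉ Sat(EG req) = {Idle, Load, Reset, Ack, Err}, so the formula does not hold at Recv.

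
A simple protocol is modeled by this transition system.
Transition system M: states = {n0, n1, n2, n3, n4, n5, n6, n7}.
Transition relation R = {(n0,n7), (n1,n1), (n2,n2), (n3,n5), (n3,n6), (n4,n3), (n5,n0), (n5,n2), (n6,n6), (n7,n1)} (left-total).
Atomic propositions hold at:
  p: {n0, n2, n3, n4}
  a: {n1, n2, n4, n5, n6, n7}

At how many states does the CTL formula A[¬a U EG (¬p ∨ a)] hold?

Sat(¬a) = {n0, n3}
Sat(¬p) = {n1, n5, n6, n7}
Sat(¬p ∨ a) = {n1, n2, n4, n5, n6, n7}
EG (¬p ∨ a): greatest fixpoint, start Z0 = {n1, n2, n4, n5, n6, n7}, keep only states in Sat with some successor in Z. Z1 = {n1, n2, n5, n6, n7}; fixed.
Sat(EG (¬p ∨ a)) = {n1, n2, n5, n6, n7}
A[¬a U EG (¬p ∨ a)]: least fixpoint, start Z0 = Sat(EG (¬p ∨ a)) = {n1, n2, n5, n6, n7}, add states in Sat(¬a) with every successor in Z. Z1 = {n0, n1, n2, n3, n5, n6, n7}; fixed.
Sat(A[¬a U EG (¬p ∨ a)]) = {n0, n1, n2, n3, n5, n6, n7}
|Sat(A[¬a U EG (¬p ∨ a)])| = |{n0, n1, n2, n3, n5, n6, n7}| = 7.

7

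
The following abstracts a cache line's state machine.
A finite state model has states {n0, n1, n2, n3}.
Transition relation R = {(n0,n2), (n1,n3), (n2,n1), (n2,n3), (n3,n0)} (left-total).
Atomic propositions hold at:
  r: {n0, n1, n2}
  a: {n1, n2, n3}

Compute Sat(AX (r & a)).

{n0}

Sat(r & a) = {n1, n2}
Sat(AX (r & a)) = {s : every successor in {n1, n2}} = {n0}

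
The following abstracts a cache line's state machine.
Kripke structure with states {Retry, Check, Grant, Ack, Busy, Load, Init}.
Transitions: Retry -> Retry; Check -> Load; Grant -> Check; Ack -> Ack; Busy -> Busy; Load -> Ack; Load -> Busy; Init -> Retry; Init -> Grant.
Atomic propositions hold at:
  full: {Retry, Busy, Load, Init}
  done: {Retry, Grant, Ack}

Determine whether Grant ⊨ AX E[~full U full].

Yes

Sat(~full) = {Check, Grant, Ack}
E[~full U full]: least fixpoint, start Z0 = Sat(full) = {Retry, Busy, Load, Init}, add states in Sat(~full) with some successor in Z. Z1 = {Retry, Check, Busy, Load, Init}; Z2 = {Retry, Check, Grant, Busy, Load, Init}; fixed.
Sat(E[~full U full]) = {Retry, Check, Grant, Busy, Load, Init}
Sat(AX E[~full U full]) = {s : every successor in {Retry, Check, Grant, Busy, Load, Init}} = {Retry, Check, Grant, Busy, Init}
Grant ∈ Sat(AX E[~full U full]) = {Retry, Check, Grant, Busy, Init}, so the formula holds at Grant.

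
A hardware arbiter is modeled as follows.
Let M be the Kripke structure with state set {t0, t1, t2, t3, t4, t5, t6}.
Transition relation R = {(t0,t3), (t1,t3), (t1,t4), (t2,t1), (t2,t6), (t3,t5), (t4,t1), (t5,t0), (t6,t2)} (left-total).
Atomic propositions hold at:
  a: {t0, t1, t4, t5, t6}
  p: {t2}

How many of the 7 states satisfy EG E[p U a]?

E[p U a]: least fixpoint, start Z0 = Sat(a) = {t0, t1, t4, t5, t6}, add states in Sat(p) with some successor in Z. Z1 = {t0, t1, t2, t4, t5, t6}; fixed.
Sat(E[p U a]) = {t0, t1, t2, t4, t5, t6}
EG E[p U a]: greatest fixpoint, start Z0 = {t0, t1, t2, t4, t5, t6}, keep only states in Sat with some successor in Z. Z1 = {t1, t2, t4, t5, t6}; Z2 = {t1, t2, t4, t6}; fixed.
Sat(EG E[p U a]) = {t1, t2, t4, t6}
|Sat(EG E[p U a])| = |{t1, t2, t4, t6}| = 4.

4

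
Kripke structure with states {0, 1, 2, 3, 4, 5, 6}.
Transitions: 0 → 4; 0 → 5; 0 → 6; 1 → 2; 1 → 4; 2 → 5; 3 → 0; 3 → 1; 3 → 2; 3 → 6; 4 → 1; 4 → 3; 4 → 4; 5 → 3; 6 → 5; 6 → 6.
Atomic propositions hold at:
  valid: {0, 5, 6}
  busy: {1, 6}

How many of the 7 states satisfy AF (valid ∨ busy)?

Sat(valid ∨ busy) = {0, 1, 5, 6}
AF (valid ∨ busy): least fixpoint, start Z0 = {0, 1, 5, 6}, add states with every successor in Z. Z1 = {0, 1, 2, 5, 6}; Z2 = {0, 1, 2, 3, 5, 6}; fixed.
Sat(AF (valid ∨ busy)) = {0, 1, 2, 3, 5, 6}
|Sat(AF (valid ∨ busy))| = |{0, 1, 2, 3, 5, 6}| = 6.

6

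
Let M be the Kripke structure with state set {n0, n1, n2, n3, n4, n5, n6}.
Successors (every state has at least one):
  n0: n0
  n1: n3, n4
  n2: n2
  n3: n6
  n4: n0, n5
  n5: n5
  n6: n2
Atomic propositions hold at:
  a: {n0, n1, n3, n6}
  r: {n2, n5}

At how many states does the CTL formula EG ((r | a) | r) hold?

6

Sat(r | a) = {n0, n1, n2, n3, n5, n6}
Sat((r | a) | r) = {n0, n1, n2, n3, n5, n6}
EG ((r | a) | r): greatest fixpoint, start Z0 = {n0, n1, n2, n3, n5, n6}, keep only states in Sat with some successor in Z. Already a fixed point.
Sat(EG ((r | a) | r)) = {n0, n1, n2, n3, n5, n6}
|Sat(EG ((r | a) | r))| = |{n0, n1, n2, n3, n5, n6}| = 6.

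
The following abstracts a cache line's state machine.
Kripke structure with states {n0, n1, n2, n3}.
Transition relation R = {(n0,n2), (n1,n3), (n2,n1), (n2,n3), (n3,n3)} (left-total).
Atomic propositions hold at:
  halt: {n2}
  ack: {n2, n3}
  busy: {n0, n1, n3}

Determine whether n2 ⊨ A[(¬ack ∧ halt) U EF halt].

Yes

Sat(¬ack) = {n0, n1}
Sat(¬ack ∧ halt) = ∅
EF halt: least fixpoint, start Z0 = {n2}, add states with some successor in Z. Z1 = {n0, n2}; fixed.
Sat(EF halt) = {n0, n2}
A[(¬ack ∧ halt) U EF halt]: least fixpoint, start Z0 = Sat(EF halt) = {n0, n2}, add states in Sat(¬ack ∧ halt) with every successor in Z. Already a fixed point.
Sat(A[(¬ack ∧ halt) U EF halt]) = {n0, n2}
n2 ∈ Sat(A[(¬ack ∧ halt) U EF halt]) = {n0, n2}, so the formula holds at n2.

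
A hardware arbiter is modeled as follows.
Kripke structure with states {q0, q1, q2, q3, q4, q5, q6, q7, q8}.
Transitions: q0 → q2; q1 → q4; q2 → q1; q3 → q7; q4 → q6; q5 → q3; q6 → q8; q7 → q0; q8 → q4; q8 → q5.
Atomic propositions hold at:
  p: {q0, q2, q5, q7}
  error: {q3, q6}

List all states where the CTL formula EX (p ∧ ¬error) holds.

Sat(¬error) = {q0, q1, q2, q4, q5, q7, q8}
Sat(p ∧ ¬error) = {q0, q2, q5, q7}
Sat(EX (p ∧ ¬error)) = {s : some successor in {q0, q2, q5, q7}} = {q0, q3, q7, q8}

{q0, q3, q7, q8}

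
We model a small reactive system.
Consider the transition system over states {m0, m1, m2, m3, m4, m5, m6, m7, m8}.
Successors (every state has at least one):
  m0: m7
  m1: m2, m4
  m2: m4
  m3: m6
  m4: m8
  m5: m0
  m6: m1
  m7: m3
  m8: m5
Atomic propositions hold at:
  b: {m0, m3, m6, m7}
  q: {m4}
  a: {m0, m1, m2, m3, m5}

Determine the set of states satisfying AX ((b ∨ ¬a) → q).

Sat(¬a) = {m4, m6, m7, m8}
Sat(b ∨ ¬a) = {m0, m3, m4, m6, m7, m8}
Sat((b ∨ ¬a) → q) = {m1, m2, m4, m5}
Sat(AX ((b ∨ ¬a) → q)) = {s : every successor in {m1, m2, m4, m5}} = {m1, m2, m6, m8}

{m1, m2, m6, m8}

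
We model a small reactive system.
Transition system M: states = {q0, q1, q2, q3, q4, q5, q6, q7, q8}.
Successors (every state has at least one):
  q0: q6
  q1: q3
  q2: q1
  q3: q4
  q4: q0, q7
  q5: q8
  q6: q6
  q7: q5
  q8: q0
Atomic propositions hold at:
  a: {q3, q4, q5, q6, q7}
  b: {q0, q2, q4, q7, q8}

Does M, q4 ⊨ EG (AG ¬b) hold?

Sat(¬b) = {q1, q3, q5, q6}
AG ¬b: greatest fixpoint, start Z0 = {q1, q3, q5, q6}, keep only states in Sat with every successor in Z. Z1 = {q1, q6}; Z2 = {q6}; fixed.
Sat(AG ¬b) = {q6}
EG (AG ¬b): greatest fixpoint, start Z0 = {q6}, keep only states in Sat with some successor in Z. Already a fixed point.
Sat(EG (AG ¬b)) = {q6}
q4 ∉ Sat(EG (AG ¬b)) = {q6}, so the formula does not hold at q4.

No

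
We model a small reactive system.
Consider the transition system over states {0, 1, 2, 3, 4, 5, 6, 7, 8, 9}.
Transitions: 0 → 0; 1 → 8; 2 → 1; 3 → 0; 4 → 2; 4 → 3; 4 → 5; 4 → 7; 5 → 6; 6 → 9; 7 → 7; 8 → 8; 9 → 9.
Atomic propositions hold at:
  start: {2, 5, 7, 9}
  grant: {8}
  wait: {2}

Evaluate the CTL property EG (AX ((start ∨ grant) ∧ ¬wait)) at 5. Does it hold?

No

Sat(start ∨ grant) = {2, 5, 7, 8, 9}
Sat(¬wait) = {0, 1, 3, 4, 5, 6, 7, 8, 9}
Sat((start ∨ grant) ∧ ¬wait) = {5, 7, 8, 9}
Sat(AX ((start ∨ grant) ∧ ¬wait)) = {s : every successor in {5, 7, 8, 9}} = {1, 6, 7, 8, 9}
EG (AX ((start ∨ grant) ∧ ¬wait)): greatest fixpoint, start Z0 = {1, 6, 7, 8, 9}, keep only states in Sat with some successor in Z. Already a fixed point.
Sat(EG (AX ((start ∨ grant) ∧ ¬wait))) = {1, 6, 7, 8, 9}
5 ∉ Sat(EG (AX ((start ∨ grant) ∧ ¬wait))) = {1, 6, 7, 8, 9}, so the formula does not hold at 5.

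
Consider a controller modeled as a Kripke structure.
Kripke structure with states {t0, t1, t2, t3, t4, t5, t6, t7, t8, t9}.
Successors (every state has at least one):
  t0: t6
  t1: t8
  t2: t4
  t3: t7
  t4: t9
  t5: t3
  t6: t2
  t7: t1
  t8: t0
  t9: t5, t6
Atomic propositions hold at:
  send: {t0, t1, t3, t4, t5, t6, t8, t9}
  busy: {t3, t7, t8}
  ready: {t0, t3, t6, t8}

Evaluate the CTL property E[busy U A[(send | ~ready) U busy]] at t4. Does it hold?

Sat(~ready) = {t1, t2, t4, t5, t7, t9}
Sat(send | ~ready) = {t0, t1, t2, t3, t4, t5, t6, t7, t8, t9}
A[(send | ~ready) U busy]: least fixpoint, start Z0 = Sat(busy) = {t3, t7, t8}, add states in Sat(send | ~ready) with every successor in Z. Z1 = {t1, t3, t5, t7, t8}; fixed.
Sat(A[(send | ~ready) U busy]) = {t1, t3, t5, t7, t8}
E[busy U A[(send | ~ready) U busy]]: least fixpoint, start Z0 = Sat(A[(send | ~ready) U busy]) = {t1, t3, t5, t7, t8}, add states in Sat(busy) with some successor in Z. Already a fixed point.
Sat(E[busy U A[(send | ~ready) U busy]]) = {t1, t3, t5, t7, t8}
t4 ∉ Sat(E[busy U A[(send | ~ready) U busy]]) = {t1, t3, t5, t7, t8}, so the formula does not hold at t4.

No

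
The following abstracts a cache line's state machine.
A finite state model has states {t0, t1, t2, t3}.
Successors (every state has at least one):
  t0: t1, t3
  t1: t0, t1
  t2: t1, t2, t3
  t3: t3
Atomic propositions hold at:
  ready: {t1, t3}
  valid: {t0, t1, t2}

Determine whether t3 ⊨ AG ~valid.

Yes

Sat(~valid) = {t3}
AG ~valid: greatest fixpoint, start Z0 = {t3}, keep only states in Sat with every successor in Z. Already a fixed point.
Sat(AG ~valid) = {t3}
t3 ∈ Sat(AG ~valid) = {t3}, so the formula holds at t3.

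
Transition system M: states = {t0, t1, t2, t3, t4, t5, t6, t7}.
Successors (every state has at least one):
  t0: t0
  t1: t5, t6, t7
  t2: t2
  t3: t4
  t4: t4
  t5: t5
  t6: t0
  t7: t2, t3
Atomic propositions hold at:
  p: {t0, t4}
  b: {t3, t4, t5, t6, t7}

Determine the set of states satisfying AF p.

{t0, t3, t4, t6}

AF p: least fixpoint, start Z0 = {t0, t4}, add states with every successor in Z. Z1 = {t0, t3, t4, t6}; fixed.
Sat(AF p) = {t0, t3, t4, t6}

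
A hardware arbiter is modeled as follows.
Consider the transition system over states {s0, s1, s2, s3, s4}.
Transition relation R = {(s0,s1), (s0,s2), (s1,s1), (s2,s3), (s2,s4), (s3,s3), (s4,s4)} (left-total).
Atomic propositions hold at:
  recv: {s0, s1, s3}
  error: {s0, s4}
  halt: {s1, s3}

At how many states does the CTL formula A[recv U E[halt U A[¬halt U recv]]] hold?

3

Sat(¬halt) = {s0, s2, s4}
A[¬halt U recv]: least fixpoint, start Z0 = Sat(recv) = {s0, s1, s3}, add states in Sat(¬halt) with every successor in Z. Already a fixed point.
Sat(A[¬halt U recv]) = {s0, s1, s3}
E[halt U A[¬halt U recv]]: least fixpoint, start Z0 = Sat(A[¬halt U recv]) = {s0, s1, s3}, add states in Sat(halt) with some successor in Z. Already a fixed point.
Sat(E[halt U A[¬halt U recv]]) = {s0, s1, s3}
A[recv U E[halt U A[¬halt U recv]]]: least fixpoint, start Z0 = Sat(E[halt U A[¬halt U recv]]) = {s0, s1, s3}, add states in Sat(recv) with every successor in Z. Already a fixed point.
Sat(A[recv U E[halt U A[¬halt U recv]]]) = {s0, s1, s3}
|Sat(A[recv U E[halt U A[¬halt U recv]]])| = |{s0, s1, s3}| = 3.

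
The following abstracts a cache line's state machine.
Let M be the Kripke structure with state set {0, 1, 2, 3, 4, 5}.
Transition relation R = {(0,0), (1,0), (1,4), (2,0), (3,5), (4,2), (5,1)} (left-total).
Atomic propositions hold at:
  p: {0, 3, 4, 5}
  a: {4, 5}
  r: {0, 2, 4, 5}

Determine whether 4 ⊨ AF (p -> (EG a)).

EG a: greatest fixpoint, start Z0 = {4, 5}, keep only states in Sat with some successor in Z. Z1 = ∅; fixed.
Sat(EG a) = ∅
Sat(p -> (EG a)) = {1, 2}
AF (p -> (EG a)): least fixpoint, start Z0 = {1, 2}, add states with every successor in Z. Z1 = {1, 2, 4, 5}; Z2 = {1, 2, 3, 4, 5}; fixed.
Sat(AF (p -> (EG a))) = {1, 2, 3, 4, 5}
4 ∈ Sat(AF (p -> (EG a))) = {1, 2, 3, 4, 5}, so the formula holds at 4.

Yes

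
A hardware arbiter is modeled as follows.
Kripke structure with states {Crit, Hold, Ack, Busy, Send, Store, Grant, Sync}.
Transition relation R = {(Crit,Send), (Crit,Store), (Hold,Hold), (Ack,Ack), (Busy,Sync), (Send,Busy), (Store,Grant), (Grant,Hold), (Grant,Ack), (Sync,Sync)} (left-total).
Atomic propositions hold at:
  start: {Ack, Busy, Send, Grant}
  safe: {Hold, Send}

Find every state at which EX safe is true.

Sat(EX safe) = {s : some successor in {Hold, Send}} = {Crit, Hold, Grant}

{Crit, Hold, Grant}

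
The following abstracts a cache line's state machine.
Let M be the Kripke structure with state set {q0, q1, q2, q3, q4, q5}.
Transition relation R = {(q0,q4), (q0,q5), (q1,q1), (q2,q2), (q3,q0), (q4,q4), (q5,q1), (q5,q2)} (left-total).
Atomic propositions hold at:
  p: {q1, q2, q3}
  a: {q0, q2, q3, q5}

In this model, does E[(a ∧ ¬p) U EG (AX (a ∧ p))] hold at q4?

Sat(¬p) = {q0, q4, q5}
Sat(a ∧ ¬p) = {q0, q5}
Sat(a ∧ p) = {q2, q3}
Sat(AX (a ∧ p)) = {s : every successor in {q2, q3}} = {q2}
EG (AX (a ∧ p)): greatest fixpoint, start Z0 = {q2}, keep only states in Sat with some successor in Z. Already a fixed point.
Sat(EG (AX (a ∧ p))) = {q2}
E[(a ∧ ¬p) U EG (AX (a ∧ p))]: least fixpoint, start Z0 = Sat(EG (AX (a ∧ p))) = {q2}, add states in Sat(a ∧ ¬p) with some successor in Z. Z1 = {q2, q5}; Z2 = {q0, q2, q5}; fixed.
Sat(E[(a ∧ ¬p) U EG (AX (a ∧ p))]) = {q0, q2, q5}
q4 ∉ Sat(E[(a ∧ ¬p) U EG (AX (a ∧ p))]) = {q0, q2, q5}, so the formula does not hold at q4.

No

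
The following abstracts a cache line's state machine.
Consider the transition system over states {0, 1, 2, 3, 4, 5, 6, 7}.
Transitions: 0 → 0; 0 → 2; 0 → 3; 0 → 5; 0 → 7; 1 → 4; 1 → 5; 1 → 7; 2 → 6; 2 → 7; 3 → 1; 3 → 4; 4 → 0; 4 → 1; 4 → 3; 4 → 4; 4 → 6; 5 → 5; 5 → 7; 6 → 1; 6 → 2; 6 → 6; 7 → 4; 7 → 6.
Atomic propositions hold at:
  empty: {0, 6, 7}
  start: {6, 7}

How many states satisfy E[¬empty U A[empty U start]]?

7

Sat(¬empty) = {1, 2, 3, 4, 5}
A[empty U start]: least fixpoint, start Z0 = Sat(start) = {6, 7}, add states in Sat(empty) with every successor in Z. Already a fixed point.
Sat(A[empty U start]) = {6, 7}
E[¬empty U A[empty U start]]: least fixpoint, start Z0 = Sat(A[empty U start]) = {6, 7}, add states in Sat(¬empty) with some successor in Z. Z1 = {1, 2, 4, 5, 6, 7}; Z2 = {1, 2, 3, 4, 5, 6, 7}; fixed.
Sat(E[¬empty U A[empty U start]]) = {1, 2, 3, 4, 5, 6, 7}
|Sat(E[¬empty U A[empty U start]])| = |{1, 2, 3, 4, 5, 6, 7}| = 7.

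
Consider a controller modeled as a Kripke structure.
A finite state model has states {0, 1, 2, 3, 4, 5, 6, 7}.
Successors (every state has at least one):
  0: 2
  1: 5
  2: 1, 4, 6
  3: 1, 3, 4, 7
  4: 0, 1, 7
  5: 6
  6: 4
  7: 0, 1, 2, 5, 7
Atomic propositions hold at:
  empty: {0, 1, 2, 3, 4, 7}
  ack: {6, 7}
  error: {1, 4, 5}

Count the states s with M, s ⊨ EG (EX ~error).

5

Sat(~error) = {0, 2, 3, 6, 7}
Sat(EX ~error) = {s : some successor in {0, 2, 3, 6, 7}} = {0, 2, 3, 4, 5, 7}
EG (EX ~error): greatest fixpoint, start Z0 = {0, 2, 3, 4, 5, 7}, keep only states in Sat with some successor in Z. Z1 = {0, 2, 3, 4, 7}; fixed.
Sat(EG (EX ~error)) = {0, 2, 3, 4, 7}
|Sat(EG (EX ~error))| = |{0, 2, 3, 4, 7}| = 5.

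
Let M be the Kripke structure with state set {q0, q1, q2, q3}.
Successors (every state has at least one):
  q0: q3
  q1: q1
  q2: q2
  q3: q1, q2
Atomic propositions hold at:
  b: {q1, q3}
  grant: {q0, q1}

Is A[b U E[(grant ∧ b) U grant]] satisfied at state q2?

Sat(grant ∧ b) = {q1}
E[(grant ∧ b) U grant]: least fixpoint, start Z0 = Sat(grant) = {q0, q1}, add states in Sat(grant ∧ b) with some successor in Z. Already a fixed point.
Sat(E[(grant ∧ b) U grant]) = {q0, q1}
A[b U E[(grant ∧ b) U grant]]: least fixpoint, start Z0 = Sat(E[(grant ∧ b) U grant]) = {q0, q1}, add states in Sat(b) with every successor in Z. Already a fixed point.
Sat(A[b U E[(grant ∧ b) U grant]]) = {q0, q1}
q2 ∉ Sat(A[b U E[(grant ∧ b) U grant]]) = {q0, q1}, so the formula does not hold at q2.

No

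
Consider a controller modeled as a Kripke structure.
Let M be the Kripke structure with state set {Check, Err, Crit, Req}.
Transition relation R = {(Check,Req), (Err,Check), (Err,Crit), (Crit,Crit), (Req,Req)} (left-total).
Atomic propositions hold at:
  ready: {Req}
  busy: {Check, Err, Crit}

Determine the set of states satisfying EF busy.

EF busy: least fixpoint, start Z0 = {Check, Err, Crit}, add states with some successor in Z. Already a fixed point.
Sat(EF busy) = {Check, Err, Crit}

{Check, Err, Crit}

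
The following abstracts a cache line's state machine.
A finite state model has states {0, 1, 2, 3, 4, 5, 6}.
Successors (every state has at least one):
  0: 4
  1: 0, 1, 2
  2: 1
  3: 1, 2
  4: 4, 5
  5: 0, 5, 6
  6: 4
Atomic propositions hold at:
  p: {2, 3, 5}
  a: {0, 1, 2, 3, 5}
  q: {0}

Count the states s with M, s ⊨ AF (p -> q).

6

Sat(p -> q) = {0, 1, 4, 6}
AF (p -> q): least fixpoint, start Z0 = {0, 1, 4, 6}, add states with every successor in Z. Z1 = {0, 1, 2, 4, 6}; Z2 = {0, 1, 2, 3, 4, 6}; fixed.
Sat(AF (p -> q)) = {0, 1, 2, 3, 4, 6}
|Sat(AF (p -> q))| = |{0, 1, 2, 3, 4, 6}| = 6.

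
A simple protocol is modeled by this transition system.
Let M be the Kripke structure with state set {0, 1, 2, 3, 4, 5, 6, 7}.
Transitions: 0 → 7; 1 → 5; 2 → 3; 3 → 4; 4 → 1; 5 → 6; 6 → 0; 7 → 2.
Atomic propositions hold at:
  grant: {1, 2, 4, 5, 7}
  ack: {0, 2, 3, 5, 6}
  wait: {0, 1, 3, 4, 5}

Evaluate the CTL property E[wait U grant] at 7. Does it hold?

E[wait U grant]: least fixpoint, start Z0 = Sat(grant) = {1, 2, 4, 5, 7}, add states in Sat(wait) with some successor in Z. Z1 = {0, 1, 2, 3, 4, 5, 7}; fixed.
Sat(E[wait U grant]) = {0, 1, 2, 3, 4, 5, 7}
7 ∈ Sat(E[wait U grant]) = {0, 1, 2, 3, 4, 5, 7}, so the formula holds at 7.

Yes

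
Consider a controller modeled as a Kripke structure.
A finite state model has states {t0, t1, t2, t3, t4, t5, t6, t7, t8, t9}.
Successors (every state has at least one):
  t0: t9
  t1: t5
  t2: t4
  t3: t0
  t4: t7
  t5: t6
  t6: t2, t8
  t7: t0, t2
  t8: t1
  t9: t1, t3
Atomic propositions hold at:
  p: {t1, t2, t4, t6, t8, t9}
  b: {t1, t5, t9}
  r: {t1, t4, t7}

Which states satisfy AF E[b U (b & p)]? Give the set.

{t0, t1, t3, t8, t9}

Sat(b & p) = {t1, t9}
E[b U (b & p)]: least fixpoint, start Z0 = Sat((b & p)) = {t1, t9}, add states in Sat(b) with some successor in Z. Already a fixed point.
Sat(E[b U (b & p)]) = {t1, t9}
AF E[b U (b & p)]: least fixpoint, start Z0 = {t1, t9}, add states with every successor in Z. Z1 = {t0, t1, t8, t9}; Z2 = {t0, t1, t3, t8, t9}; fixed.
Sat(AF E[b U (b & p)]) = {t0, t1, t3, t8, t9}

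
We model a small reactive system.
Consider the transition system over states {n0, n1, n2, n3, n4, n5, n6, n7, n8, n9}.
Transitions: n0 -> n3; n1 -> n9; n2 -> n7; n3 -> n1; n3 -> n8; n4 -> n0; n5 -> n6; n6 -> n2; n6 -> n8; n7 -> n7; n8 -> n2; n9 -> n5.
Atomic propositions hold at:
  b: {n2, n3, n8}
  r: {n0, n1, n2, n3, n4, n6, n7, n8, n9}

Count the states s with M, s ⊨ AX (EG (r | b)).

7

Sat(r | b) = {n0, n1, n2, n3, n4, n6, n7, n8, n9}
EG (r | b): greatest fixpoint, start Z0 = {n0, n1, n2, n3, n4, n6, n7, n8, n9}, keep only states in Sat with some successor in Z. Z1 = {n0, n1, n2, n3, n4, n6, n7, n8}; Z2 = {n0, n2, n3, n4, n6, n7, n8}; fixed.
Sat(EG (r | b)) = {n0, n2, n3, n4, n6, n7, n8}
Sat(AX (EG (r | b))) = {s : every successor in {n0, n2, n3, n4, n6, n7, n8}} = {n0, n2, n4, n5, n6, n7, n8}
|Sat(AX (EG (r | b)))| = |{n0, n2, n4, n5, n6, n7, n8}| = 7.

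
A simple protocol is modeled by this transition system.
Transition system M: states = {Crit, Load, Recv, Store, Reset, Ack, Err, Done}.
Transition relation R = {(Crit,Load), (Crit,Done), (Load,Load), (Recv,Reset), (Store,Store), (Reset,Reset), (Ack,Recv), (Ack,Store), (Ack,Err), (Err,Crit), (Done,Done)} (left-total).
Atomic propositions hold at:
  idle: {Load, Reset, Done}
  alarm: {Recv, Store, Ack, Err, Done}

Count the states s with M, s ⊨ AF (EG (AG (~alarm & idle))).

3

Sat(~alarm) = {Crit, Load, Reset}
Sat(~alarm & idle) = {Load, Reset}
AG (~alarm & idle): greatest fixpoint, start Z0 = {Load, Reset}, keep only states in Sat with every successor in Z. Already a fixed point.
Sat(AG (~alarm & idle)) = {Load, Reset}
EG (AG (~alarm & idle)): greatest fixpoint, start Z0 = {Load, Reset}, keep only states in Sat with some successor in Z. Already a fixed point.
Sat(EG (AG (~alarm & idle))) = {Load, Reset}
AF (EG (AG (~alarm & idle))): least fixpoint, start Z0 = {Load, Reset}, add states with every successor in Z. Z1 = {Load, Recv, Reset}; fixed.
Sat(AF (EG (AG (~alarm & idle)))) = {Load, Recv, Reset}
|Sat(AF (EG (AG (~alarm & idle))))| = |{Load, Recv, Reset}| = 3.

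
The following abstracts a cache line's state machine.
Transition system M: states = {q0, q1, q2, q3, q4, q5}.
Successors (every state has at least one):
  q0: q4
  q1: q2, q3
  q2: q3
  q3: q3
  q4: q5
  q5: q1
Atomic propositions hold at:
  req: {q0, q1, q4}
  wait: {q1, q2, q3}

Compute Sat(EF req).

EF req: least fixpoint, start Z0 = {q0, q1, q4}, add states with some successor in Z. Z1 = {q0, q1, q4, q5}; fixed.
Sat(EF req) = {q0, q1, q4, q5}

{q0, q1, q4, q5}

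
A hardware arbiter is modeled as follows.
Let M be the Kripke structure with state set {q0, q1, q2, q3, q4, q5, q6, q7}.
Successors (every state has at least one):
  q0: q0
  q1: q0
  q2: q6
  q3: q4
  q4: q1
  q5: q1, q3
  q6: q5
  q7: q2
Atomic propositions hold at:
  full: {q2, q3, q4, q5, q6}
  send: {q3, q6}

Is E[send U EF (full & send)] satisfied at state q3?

Yes

Sat(full & send) = {q3, q6}
EF (full & send): least fixpoint, start Z0 = {q3, q6}, add states with some successor in Z. Z1 = {q2, q3, q5, q6}; Z2 = {q2, q3, q5, q6, q7}; fixed.
Sat(EF (full & send)) = {q2, q3, q5, q6, q7}
E[send U EF (full & send)]: least fixpoint, start Z0 = Sat(EF (full & send)) = {q2, q3, q5, q6, q7}, add states in Sat(send) with some successor in Z. Already a fixed point.
Sat(E[send U EF (full & send)]) = {q2, q3, q5, q6, q7}
q3 ∈ Sat(E[send U EF (full & send)]) = {q2, q3, q5, q6, q7}, so the formula holds at q3.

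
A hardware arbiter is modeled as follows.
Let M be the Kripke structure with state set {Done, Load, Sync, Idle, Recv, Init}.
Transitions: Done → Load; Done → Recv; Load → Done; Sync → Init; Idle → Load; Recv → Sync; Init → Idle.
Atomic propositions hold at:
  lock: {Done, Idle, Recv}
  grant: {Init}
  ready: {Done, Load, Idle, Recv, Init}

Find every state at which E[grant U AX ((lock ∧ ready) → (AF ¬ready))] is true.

{Done, Sync, Idle, Recv, Init}

Sat(lock ∧ ready) = {Done, Idle, Recv}
Sat(¬ready) = {Sync}
AF ¬ready: least fixpoint, start Z0 = {Sync}, add states with every successor in Z. Z1 = {Sync, Recv}; fixed.
Sat(AF ¬ready) = {Sync, Recv}
Sat((lock ∧ ready) → (AF ¬ready)) = {Load, Sync, Recv, Init}
Sat(AX ((lock ∧ ready) → (AF ¬ready))) = {s : every successor in {Load, Sync, Recv, Init}} = {Done, Sync, Idle, Recv}
E[grant U AX ((lock ∧ ready) → (AF ¬ready))]: least fixpoint, start Z0 = Sat(AX ((lock ∧ ready) → (AF ¬ready))) = {Done, Sync, Idle, Recv}, add states in Sat(grant) with some successor in Z. Z1 = {Done, Sync, Idle, Recv, Init}; fixed.
Sat(E[grant U AX ((lock ∧ ready) → (AF ¬ready))]) = {Done, Sync, Idle, Recv, Init}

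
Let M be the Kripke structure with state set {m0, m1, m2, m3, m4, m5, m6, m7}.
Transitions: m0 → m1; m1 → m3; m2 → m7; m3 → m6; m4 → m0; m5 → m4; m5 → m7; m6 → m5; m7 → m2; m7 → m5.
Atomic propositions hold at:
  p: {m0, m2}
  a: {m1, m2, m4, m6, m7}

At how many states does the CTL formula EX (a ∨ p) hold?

Sat(a ∨ p) = {m0, m1, m2, m4, m6, m7}
Sat(EX (a ∨ p)) = {s : some successor in {m0, m1, m2, m4, m6, m7}} = {m0, m2, m3, m4, m5, m7}
|Sat(EX (a ∨ p))| = |{m0, m2, m3, m4, m5, m7}| = 6.

6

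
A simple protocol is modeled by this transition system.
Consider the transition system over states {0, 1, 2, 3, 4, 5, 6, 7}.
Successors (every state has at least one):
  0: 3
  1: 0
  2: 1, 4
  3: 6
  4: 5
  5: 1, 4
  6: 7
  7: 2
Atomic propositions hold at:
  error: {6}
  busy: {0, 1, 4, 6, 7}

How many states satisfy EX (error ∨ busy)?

Sat(error ∨ busy) = {0, 1, 4, 6, 7}
Sat(EX (error ∨ busy)) = {s : some successor in {0, 1, 4, 6, 7}} = {1, 2, 3, 5, 6}
|Sat(EX (error ∨ busy))| = |{1, 2, 3, 5, 6}| = 5.

5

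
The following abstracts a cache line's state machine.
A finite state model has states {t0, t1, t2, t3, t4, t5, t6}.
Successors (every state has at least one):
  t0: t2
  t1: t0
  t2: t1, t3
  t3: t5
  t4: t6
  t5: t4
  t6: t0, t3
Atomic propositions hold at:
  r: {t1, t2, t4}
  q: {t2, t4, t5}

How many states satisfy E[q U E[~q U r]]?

6

Sat(~q) = {t0, t1, t3, t6}
E[~q U r]: least fixpoint, start Z0 = Sat(r) = {t1, t2, t4}, add states in Sat(~q) with some successor in Z. Z1 = {t0, t1, t2, t4}; Z2 = {t0, t1, t2, t4, t6}; fixed.
Sat(E[~q U r]) = {t0, t1, t2, t4, t6}
E[q U E[~q U r]]: least fixpoint, start Z0 = Sat(E[~q U r]) = {t0, t1, t2, t4, t6}, add states in Sat(q) with some successor in Z. Z1 = {t0, t1, t2, t4, t5, t6}; fixed.
Sat(E[q U E[~q U r]]) = {t0, t1, t2, t4, t5, t6}
|Sat(E[q U E[~q U r]])| = |{t0, t1, t2, t4, t5, t6}| = 6.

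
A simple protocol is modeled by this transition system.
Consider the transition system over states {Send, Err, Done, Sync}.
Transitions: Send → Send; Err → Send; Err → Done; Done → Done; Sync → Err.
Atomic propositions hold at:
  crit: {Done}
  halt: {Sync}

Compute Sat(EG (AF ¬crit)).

{Send, Err, Sync}

Sat(¬crit) = {Send, Err, Sync}
AF ¬crit: least fixpoint, start Z0 = {Send, Err, Sync}, add states with every successor in Z. Already a fixed point.
Sat(AF ¬crit) = {Send, Err, Sync}
EG (AF ¬crit): greatest fixpoint, start Z0 = {Send, Err, Sync}, keep only states in Sat with some successor in Z. Already a fixed point.
Sat(EG (AF ¬crit)) = {Send, Err, Sync}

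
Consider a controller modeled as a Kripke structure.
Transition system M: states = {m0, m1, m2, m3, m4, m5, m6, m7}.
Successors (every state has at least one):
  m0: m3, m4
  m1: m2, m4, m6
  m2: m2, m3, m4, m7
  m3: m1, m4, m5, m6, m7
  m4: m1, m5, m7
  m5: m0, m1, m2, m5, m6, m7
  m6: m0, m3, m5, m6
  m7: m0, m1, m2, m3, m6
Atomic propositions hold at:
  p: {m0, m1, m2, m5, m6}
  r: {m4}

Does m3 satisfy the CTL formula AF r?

No

AF r: least fixpoint, start Z0 = {m4}, add states with every successor in Z. Already a fixed point.
Sat(AF r) = {m4}
m3 ∉ Sat(AF r) = {m4}, so the formula does not hold at m3.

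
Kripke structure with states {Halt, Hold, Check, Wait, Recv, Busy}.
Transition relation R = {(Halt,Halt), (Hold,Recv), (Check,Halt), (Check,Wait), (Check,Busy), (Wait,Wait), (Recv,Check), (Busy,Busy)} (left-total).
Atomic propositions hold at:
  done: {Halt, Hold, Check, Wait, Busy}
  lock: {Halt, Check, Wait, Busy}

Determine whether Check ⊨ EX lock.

Yes

Sat(EX lock) = {s : some successor in {Halt, Check, Wait, Busy}} = {Halt, Check, Wait, Recv, Busy}
Check ∈ Sat(EX lock) = {Halt, Check, Wait, Recv, Busy}, so the formula holds at Check.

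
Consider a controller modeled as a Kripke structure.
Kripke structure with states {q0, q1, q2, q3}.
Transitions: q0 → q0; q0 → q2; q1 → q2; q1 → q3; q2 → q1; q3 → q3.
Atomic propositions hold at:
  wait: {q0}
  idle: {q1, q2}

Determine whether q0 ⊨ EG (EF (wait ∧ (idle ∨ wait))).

Sat(idle ∨ wait) = {q0, q1, q2}
Sat(wait ∧ (idle ∨ wait)) = {q0}
EF (wait ∧ (idle ∨ wait)): least fixpoint, start Z0 = {q0}, add states with some successor in Z. Already a fixed point.
Sat(EF (wait ∧ (idle ∨ wait))) = {q0}
EG (EF (wait ∧ (idle ∨ wait))): greatest fixpoint, start Z0 = {q0}, keep only states in Sat with some successor in Z. Already a fixed point.
Sat(EG (EF (wait ∧ (idle ∨ wait)))) = {q0}
q0 ∈ Sat(EG (EF (wait ∧ (idle ∨ wait)))) = {q0}, so the formula holds at q0.

Yes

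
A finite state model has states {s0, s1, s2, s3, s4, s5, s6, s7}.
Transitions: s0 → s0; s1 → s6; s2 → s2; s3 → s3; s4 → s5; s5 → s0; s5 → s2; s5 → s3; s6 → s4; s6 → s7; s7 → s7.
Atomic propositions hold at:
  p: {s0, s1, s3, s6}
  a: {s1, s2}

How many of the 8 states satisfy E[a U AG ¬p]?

Sat(¬p) = {s2, s4, s5, s7}
AG ¬p: greatest fixpoint, start Z0 = {s2, s4, s5, s7}, keep only states in Sat with every successor in Z. Z1 = {s2, s4, s7}; Z2 = {s2, s7}; fixed.
Sat(AG ¬p) = {s2, s7}
E[a U AG ¬p]: least fixpoint, start Z0 = Sat(AG ¬p) = {s2, s7}, add states in Sat(a) with some successor in Z. Already a fixed point.
Sat(E[a U AG ¬p]) = {s2, s7}
|Sat(E[a U AG ¬p])| = |{s2, s7}| = 2.

2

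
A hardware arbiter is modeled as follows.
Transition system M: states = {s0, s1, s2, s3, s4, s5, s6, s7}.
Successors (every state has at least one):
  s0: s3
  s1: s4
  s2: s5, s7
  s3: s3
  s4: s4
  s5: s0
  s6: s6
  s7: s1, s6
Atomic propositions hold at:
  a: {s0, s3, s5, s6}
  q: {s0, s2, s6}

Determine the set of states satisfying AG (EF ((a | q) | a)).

Sat(a | q) = {s0, s2, s3, s5, s6}
Sat((a | q) | a) = {s0, s2, s3, s5, s6}
EF ((a | q) | a): least fixpoint, start Z0 = {s0, s2, s3, s5, s6}, add states with some successor in Z. Z1 = {s0, s2, s3, s5, s6, s7}; fixed.
Sat(EF ((a | q) | a)) = {s0, s2, s3, s5, s6, s7}
AG (EF ((a | q) | a)): greatest fixpoint, start Z0 = {s0, s2, s3, s5, s6, s7}, keep only states in Sat with every successor in Z. Z1 = {s0, s2, s3, s5, s6}; Z2 = {s0, s3, s5, s6}; fixed.
Sat(AG (EF ((a | q) | a))) = {s0, s3, s5, s6}

{s0, s3, s5, s6}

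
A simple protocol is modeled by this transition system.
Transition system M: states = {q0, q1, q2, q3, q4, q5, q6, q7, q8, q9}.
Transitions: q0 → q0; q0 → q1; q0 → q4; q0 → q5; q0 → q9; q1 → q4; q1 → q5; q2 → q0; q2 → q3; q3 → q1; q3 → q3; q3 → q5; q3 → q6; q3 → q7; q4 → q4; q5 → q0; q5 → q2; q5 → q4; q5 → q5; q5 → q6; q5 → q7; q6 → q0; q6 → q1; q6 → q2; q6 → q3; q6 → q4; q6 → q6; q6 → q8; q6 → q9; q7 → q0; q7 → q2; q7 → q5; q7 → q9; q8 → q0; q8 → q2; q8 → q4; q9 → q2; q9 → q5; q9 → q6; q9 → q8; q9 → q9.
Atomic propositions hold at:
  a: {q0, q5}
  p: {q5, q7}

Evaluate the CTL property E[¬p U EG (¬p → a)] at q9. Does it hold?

Sat(¬p) = {q0, q1, q2, q3, q4, q6, q8, q9}
Sat(¬p → a) = {q0, q5, q7}
EG (¬p → a): greatest fixpoint, start Z0 = {q0, q5, q7}, keep only states in Sat with some successor in Z. Already a fixed point.
Sat(EG (¬p → a)) = {q0, q5, q7}
E[¬p U EG (¬p → a)]: least fixpoint, start Z0 = Sat(EG (¬p → a)) = {q0, q5, q7}, add states in Sat(¬p) with some successor in Z. Z1 = {q0, q1, q2, q3, q5, q6, q7, q8, q9}; fixed.
Sat(E[¬p U EG (¬p → a)]) = {q0, q1, q2, q3, q5, q6, q7, q8, q9}
q9 ∈ Sat(E[¬p U EG (¬p → a)]) = {q0, q1, q2, q3, q5, q6, q7, q8, q9}, so the formula holds at q9.

Yes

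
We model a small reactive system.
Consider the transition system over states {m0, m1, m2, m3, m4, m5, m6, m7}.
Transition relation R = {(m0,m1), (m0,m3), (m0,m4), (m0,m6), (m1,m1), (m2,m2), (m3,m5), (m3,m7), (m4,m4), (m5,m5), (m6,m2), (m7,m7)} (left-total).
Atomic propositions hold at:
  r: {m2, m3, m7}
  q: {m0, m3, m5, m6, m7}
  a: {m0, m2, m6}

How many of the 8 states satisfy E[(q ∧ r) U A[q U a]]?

3

Sat(q ∧ r) = {m3, m7}
A[q U a]: least fixpoint, start Z0 = Sat(a) = {m0, m2, m6}, add states in Sat(q) with every successor in Z. Already a fixed point.
Sat(A[q U a]) = {m0, m2, m6}
E[(q ∧ r) U A[q U a]]: least fixpoint, start Z0 = Sat(A[q U a]) = {m0, m2, m6}, add states in Sat(q ∧ r) with some successor in Z. Already a fixed point.
Sat(E[(q ∧ r) U A[q U a]]) = {m0, m2, m6}
|Sat(E[(q ∧ r) U A[q U a]])| = |{m0, m2, m6}| = 3.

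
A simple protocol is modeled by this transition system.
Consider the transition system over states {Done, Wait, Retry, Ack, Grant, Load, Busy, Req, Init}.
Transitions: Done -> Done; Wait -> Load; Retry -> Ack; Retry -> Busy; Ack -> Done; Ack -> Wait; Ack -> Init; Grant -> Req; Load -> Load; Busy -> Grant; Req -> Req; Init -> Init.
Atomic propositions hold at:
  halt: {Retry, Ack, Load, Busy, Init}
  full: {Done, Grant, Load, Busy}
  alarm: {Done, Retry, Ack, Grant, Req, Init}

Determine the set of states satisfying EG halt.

{Retry, Ack, Load, Init}

EG halt: greatest fixpoint, start Z0 = {Retry, Ack, Load, Busy, Init}, keep only states in Sat with some successor in Z. Z1 = {Retry, Ack, Load, Init}; fixed.
Sat(EG halt) = {Retry, Ack, Load, Init}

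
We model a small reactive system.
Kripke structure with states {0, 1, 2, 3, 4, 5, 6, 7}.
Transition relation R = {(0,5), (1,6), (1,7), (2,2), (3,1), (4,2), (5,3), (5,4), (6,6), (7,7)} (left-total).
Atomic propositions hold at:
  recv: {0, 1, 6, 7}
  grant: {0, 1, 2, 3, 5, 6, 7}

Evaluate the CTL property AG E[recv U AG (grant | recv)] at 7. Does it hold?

Yes

Sat(grant | recv) = {0, 1, 2, 3, 5, 6, 7}
AG (grant | recv): greatest fixpoint, start Z0 = {0, 1, 2, 3, 5, 6, 7}, keep only states in Sat with every successor in Z. Z1 = {0, 1, 2, 3, 6, 7}; Z2 = {1, 2, 3, 6, 7}; fixed.
Sat(AG (grant | recv)) = {1, 2, 3, 6, 7}
E[recv U AG (grant | recv)]: least fixpoint, start Z0 = Sat(AG (grant | recv)) = {1, 2, 3, 6, 7}, add states in Sat(recv) with some successor in Z. Already a fixed point.
Sat(E[recv U AG (grant | recv)]) = {1, 2, 3, 6, 7}
AG E[recv U AG (grant | recv)]: greatest fixpoint, start Z0 = {1, 2, 3, 6, 7}, keep only states in Sat with every successor in Z. Already a fixed point.
Sat(AG E[recv U AG (grant | recv)]) = {1, 2, 3, 6, 7}
7 ∈ Sat(AG E[recv U AG (grant | recv)]) = {1, 2, 3, 6, 7}, so the formula holds at 7.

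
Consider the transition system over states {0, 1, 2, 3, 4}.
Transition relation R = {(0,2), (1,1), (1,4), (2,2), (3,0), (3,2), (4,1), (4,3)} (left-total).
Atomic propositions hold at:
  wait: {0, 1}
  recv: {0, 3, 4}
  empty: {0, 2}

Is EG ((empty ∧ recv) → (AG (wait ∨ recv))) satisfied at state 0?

No

Sat(empty ∧ recv) = {0}
Sat(wait ∨ recv) = {0, 1, 3, 4}
AG (wait ∨ recv): greatest fixpoint, start Z0 = {0, 1, 3, 4}, keep only states in Sat with every successor in Z. Z1 = {1, 4}; Z2 = {1}; Z3 = ∅; fixed.
Sat(AG (wait ∨ recv)) = ∅
Sat((empty ∧ recv) → (AG (wait ∨ recv))) = {1, 2, 3, 4}
EG ((empty ∧ recv) → (AG (wait ∨ recv))): greatest fixpoint, start Z0 = {1, 2, 3, 4}, keep only states in Sat with some successor in Z. Already a fixed point.
Sat(EG ((empty ∧ recv) → (AG (wait ∨ recv)))) = {1, 2, 3, 4}
0 ∉ Sat(EG ((empty ∧ recv) → (AG (wait ∨ recv)))) = {1, 2, 3, 4}, so the formula does not hold at 0.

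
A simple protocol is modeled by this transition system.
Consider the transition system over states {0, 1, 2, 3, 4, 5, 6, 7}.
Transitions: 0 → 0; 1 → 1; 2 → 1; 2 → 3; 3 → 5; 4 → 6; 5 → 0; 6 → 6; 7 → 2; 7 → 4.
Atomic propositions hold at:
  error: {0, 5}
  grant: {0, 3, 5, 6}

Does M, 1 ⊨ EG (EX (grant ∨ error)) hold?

Sat(grant ∨ error) = {0, 3, 5, 6}
Sat(EX (grant ∨ error)) = {s : some successor in {0, 3, 5, 6}} = {0, 2, 3, 4, 5, 6}
EG (EX (grant ∨ error)): greatest fixpoint, start Z0 = {0, 2, 3, 4, 5, 6}, keep only states in Sat with some successor in Z. Already a fixed point.
Sat(EG (EX (grant ∨ error))) = {0, 2, 3, 4, 5, 6}
1 ∉ Sat(EG (EX (grant ∨ error))) = {0, 2, 3, 4, 5, 6}, so the formula does not hold at 1.

No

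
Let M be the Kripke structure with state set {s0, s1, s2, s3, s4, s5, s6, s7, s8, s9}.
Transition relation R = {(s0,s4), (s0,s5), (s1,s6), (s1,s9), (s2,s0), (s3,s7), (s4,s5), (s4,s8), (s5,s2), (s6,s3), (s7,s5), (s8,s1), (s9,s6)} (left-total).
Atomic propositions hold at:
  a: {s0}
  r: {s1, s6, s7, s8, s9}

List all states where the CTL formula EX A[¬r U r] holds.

Sat(¬r) = {s0, s2, s3, s4, s5}
A[¬r U r]: least fixpoint, start Z0 = Sat(r) = {s1, s6, s7, s8, s9}, add states in Sat(¬r) with every successor in Z. Z1 = {s1, s3, s6, s7, s8, s9}; fixed.
Sat(A[¬r U r]) = {s1, s3, s6, s7, s8, s9}
Sat(EX A[¬r U r]) = {s : some successor in {s1, s3, s6, s7, s8, s9}} = {s1, s3, s4, s6, s8, s9}

{s1, s3, s4, s6, s8, s9}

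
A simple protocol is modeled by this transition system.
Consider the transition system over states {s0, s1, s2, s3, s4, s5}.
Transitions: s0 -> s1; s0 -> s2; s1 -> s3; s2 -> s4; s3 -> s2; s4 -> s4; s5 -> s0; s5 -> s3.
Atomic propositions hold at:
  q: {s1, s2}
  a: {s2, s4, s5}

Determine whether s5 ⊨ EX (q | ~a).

Yes

Sat(~a) = {s0, s1, s3}
Sat(q | ~a) = {s0, s1, s2, s3}
Sat(EX (q | ~a)) = {s : some successor in {s0, s1, s2, s3}} = {s0, s1, s3, s5}
s5 ∈ Sat(EX (q | ~a)) = {s0, s1, s3, s5}, so the formula holds at s5.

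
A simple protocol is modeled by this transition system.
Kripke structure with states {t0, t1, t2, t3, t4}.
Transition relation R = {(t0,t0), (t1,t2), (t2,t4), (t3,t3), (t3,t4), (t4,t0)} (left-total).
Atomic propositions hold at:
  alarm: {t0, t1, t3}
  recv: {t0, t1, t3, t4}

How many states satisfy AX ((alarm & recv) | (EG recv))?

4

Sat(alarm & recv) = {t0, t1, t3}
EG recv: greatest fixpoint, start Z0 = {t0, t1, t3, t4}, keep only states in Sat with some successor in Z. Z1 = {t0, t3, t4}; fixed.
Sat(EG recv) = {t0, t3, t4}
Sat((alarm & recv) | (EG recv)) = {t0, t1, t3, t4}
Sat(AX ((alarm & recv) | (EG recv))) = {s : every successor in {t0, t1, t3, t4}} = {t0, t2, t3, t4}
|Sat(AX ((alarm & recv) | (EG recv)))| = |{t0, t2, t3, t4}| = 4.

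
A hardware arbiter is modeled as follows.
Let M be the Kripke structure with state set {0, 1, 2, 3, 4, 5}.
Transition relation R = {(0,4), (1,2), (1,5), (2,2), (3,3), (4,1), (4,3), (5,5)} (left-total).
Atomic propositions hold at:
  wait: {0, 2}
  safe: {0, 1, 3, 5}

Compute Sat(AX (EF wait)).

EF wait: least fixpoint, start Z0 = {0, 2}, add states with some successor in Z. Z1 = {0, 1, 2}; Z2 = {0, 1, 2, 4}; fixed.
Sat(EF wait) = {0, 1, 2, 4}
Sat(AX (EF wait)) = {s : every successor in {0, 1, 2, 4}} = {0, 2}

{0, 2}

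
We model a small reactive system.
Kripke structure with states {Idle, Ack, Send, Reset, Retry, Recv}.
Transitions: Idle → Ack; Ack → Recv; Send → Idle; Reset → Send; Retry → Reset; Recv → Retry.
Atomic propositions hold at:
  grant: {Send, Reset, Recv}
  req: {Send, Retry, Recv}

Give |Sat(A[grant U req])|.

4

A[grant U req]: least fixpoint, start Z0 = Sat(req) = {Send, Retry, Recv}, add states in Sat(grant) with every successor in Z. Z1 = {Send, Reset, Retry, Recv}; fixed.
Sat(A[grant U req]) = {Send, Reset, Retry, Recv}
|Sat(A[grant U req])| = |{Send, Reset, Retry, Recv}| = 4.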